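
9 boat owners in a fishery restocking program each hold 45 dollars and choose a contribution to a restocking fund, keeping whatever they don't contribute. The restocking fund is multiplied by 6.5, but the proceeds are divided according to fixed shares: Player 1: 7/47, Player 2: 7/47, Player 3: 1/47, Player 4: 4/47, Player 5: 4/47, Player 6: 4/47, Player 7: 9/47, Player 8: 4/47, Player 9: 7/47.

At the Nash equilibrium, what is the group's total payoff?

652.50 dollars

Each unit j contributes comes back to j as 6.5 × (j's share), so j prefers to contribute only if that share exceeds 1/6.5 = 0.1538; otherwise keeping the unit dominates.
Only Player 7 (9/47) clears that bar, contributing 45; the remaining 8 contribute 0. Total contributed: 45.
The restocking fund pays out 6.5 × 45 = 292.50 in total (split across the unequal shares, but the aggregate is all that matters for the group sum).
The 8 free-riders keep 45 each, adding 360. Group total = 360 + 292.50 = 652.50.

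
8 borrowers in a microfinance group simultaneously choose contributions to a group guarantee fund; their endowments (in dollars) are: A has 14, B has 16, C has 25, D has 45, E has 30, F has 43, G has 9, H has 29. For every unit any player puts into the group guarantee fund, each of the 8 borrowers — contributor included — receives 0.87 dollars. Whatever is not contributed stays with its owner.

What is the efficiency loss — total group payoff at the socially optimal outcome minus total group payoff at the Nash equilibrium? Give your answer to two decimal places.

1257.56 dollars

The private return per contributed unit is 0.87 < 1 for everyone, so the Nash equilibrium is zero contribution and the group total is Σ E_j = 14 + 16 + 25 + 45 + 30 + 43 + 9 + 29 = 211.
Each contributed unit returns 6.960 to the group, so the social optimum is full contribution by everyone: group total = 6.960 × 211 = 1468.56.
Efficiency loss = (6.960 − 1) × 211 = 1257.56.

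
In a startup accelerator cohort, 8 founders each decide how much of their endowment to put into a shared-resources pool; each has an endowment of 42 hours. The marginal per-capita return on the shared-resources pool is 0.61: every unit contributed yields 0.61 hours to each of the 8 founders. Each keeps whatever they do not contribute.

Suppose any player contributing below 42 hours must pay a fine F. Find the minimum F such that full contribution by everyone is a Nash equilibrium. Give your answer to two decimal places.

Given the others contribute fully, the best deviation is to contribute 0 (any partial contribution still incurs the fine and gives up units whose private return 0.61 is below 1).
Deviating from 42 to 0 saves 42 hours but forfeits the deviator's share of the drop in the shared-resources pool: 0.61 × 42 = 25.62.
So the deviation gain is 42 − 25.62 = 16.38, and the fine must be at least 16.38 hours to wipe it out.

16.38 hours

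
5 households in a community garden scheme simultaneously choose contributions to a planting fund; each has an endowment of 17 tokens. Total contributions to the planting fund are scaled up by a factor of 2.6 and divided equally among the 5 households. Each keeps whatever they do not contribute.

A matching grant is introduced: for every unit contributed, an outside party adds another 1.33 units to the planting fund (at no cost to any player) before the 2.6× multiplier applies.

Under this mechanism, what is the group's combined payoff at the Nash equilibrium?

514.93 tokens

With the mechanism, a contributed unit returns 2.6 × 2.33 / 5 = 1.2116 per unit of net cost to the contributor — now above 1 — so contributing fully is weakly dominant for every player.
So the Nash equilibrium is full contribution by all 5; the group earns 2.6 × 2.33 × 85 = 514.93.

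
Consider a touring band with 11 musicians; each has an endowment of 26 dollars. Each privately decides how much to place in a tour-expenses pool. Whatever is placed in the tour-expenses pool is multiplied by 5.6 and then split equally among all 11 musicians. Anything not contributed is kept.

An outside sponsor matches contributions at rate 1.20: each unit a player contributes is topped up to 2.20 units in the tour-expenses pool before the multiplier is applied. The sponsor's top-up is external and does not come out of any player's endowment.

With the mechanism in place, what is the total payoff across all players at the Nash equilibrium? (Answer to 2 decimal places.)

3523.52 dollars

The effective private return per unit is now 5.6 × 2.20 / 11 = 1.1200 > 1, so every player's dominant strategy flips to full contribution.
At the Nash equilibrium everyone contributes 26. Group total payoff = 5.6 × 2.20 × 286 = 3523.52.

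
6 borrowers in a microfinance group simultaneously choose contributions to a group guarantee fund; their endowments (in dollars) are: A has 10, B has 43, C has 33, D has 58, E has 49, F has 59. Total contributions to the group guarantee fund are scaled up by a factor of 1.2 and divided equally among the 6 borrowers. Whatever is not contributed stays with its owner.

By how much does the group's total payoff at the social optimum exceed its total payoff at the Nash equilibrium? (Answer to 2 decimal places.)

50.40 dollars

The private return per contributed unit is 1.2/6 = 0.2000 < 1 for every player regardless of endowment, so the Nash equilibrium is zero contribution and the group total is Σ E_j = 10 + 43 + 33 + 58 + 49 + 59 = 252.
Each contributed unit returns 1.200 to the group, so the social optimum is full contribution by everyone: group total = 1.200 × 252 = 302.40.
Efficiency loss = (1.200 − 1) × 252 = 50.40.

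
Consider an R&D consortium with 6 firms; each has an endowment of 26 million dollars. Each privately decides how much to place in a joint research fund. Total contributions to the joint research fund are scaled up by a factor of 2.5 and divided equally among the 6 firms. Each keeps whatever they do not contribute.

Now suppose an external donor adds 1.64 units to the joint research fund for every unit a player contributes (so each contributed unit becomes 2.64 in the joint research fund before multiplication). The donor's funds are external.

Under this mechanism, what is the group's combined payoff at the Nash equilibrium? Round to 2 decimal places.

The effective private return per unit is now 2.5 × 2.64 / 6 = 1.1000 > 1, so every player's dominant strategy flips to full contribution.
So the Nash equilibrium is full contribution by all 6; the group earns 2.5 × 2.64 × 156 = 1029.60.

1029.60 million dollars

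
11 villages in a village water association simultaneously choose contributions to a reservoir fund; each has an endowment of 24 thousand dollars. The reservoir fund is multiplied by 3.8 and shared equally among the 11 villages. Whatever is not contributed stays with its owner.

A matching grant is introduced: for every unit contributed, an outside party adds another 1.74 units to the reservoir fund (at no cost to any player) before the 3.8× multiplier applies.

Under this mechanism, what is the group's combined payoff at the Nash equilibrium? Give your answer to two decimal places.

The effective private return is 3.8 × 2.74 / 11 = 0.9465, which is still under 1, so the mechanism doesn't change anyone's dominant strategy: zero contribution.
At the Nash equilibrium no one contributes; group total payoff = 11 × 24 = 264.

264.00 thousand dollars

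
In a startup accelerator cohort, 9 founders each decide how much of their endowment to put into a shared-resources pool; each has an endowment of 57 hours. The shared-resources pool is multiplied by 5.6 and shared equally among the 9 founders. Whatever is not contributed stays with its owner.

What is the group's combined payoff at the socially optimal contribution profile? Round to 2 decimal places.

2872.80 hours

Each contributed unit returns 5.600 to the group as a whole (0.6222 to each of 9 players), which exceeds 1, so the social optimum is full contribution: group total = 5.600 × 513 = 2872.80.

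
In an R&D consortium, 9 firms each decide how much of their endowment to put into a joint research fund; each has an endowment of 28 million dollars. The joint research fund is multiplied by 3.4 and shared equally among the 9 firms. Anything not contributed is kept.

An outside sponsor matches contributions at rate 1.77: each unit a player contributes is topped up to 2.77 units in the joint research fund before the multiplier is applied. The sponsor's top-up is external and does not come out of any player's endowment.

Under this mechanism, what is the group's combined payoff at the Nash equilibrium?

2373.34 million dollars

With the mechanism, a contributed unit returns 3.4 × 2.77 / 9 = 1.0464 per unit of net cost to the contributor — now above 1 — so contributing fully is weakly dominant for every player.
At the Nash equilibrium everyone contributes 28. Group total payoff = 3.4 × 2.77 × 252 = 2373.34.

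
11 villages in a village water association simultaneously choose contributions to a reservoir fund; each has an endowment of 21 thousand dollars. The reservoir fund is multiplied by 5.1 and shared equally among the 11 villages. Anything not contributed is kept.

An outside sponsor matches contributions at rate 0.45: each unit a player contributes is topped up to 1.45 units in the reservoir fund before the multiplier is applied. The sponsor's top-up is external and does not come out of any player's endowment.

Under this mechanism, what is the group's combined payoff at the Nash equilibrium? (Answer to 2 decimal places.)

With the mechanism, a contributed unit returns 5.1 × 1.45 / 11 = 0.6723 per unit of net cost — still below 1 — so contributing 0 remains dominant for every player.
At the Nash equilibrium no one contributes; group total payoff = 11 × 21 = 231.

231.00 thousand dollars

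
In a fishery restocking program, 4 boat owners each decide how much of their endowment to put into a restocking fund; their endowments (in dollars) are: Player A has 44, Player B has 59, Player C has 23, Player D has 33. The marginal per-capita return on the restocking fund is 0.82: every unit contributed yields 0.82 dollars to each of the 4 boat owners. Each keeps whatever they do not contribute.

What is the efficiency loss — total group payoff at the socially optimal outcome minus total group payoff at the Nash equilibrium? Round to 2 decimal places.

The private return per contributed unit is 0.82 < 1 for everyone, so the Nash equilibrium is zero contribution and the group total is Σ E_j = 44 + 59 + 23 + 33 = 159.
Each contributed unit returns 3.280 to the group, so the social optimum is full contribution by everyone: group total = 3.280 × 159 = 521.52.
Efficiency loss = (3.280 − 1) × 159 = 362.52.

362.52 dollars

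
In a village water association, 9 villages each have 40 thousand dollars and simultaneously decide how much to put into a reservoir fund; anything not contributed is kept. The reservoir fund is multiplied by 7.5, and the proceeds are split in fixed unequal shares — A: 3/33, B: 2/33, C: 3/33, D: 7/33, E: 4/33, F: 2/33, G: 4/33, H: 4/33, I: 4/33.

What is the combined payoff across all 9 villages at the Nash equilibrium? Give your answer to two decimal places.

Player j's private return per contributed unit is 7.5 × (j's share). Contributing is weakly dominant for j when that share is at least 1/7.5 = 0.1333, and contributing 0 is dominant otherwise.
D alone (share 7/33) is above the threshold, contributing 40; the remaining 8 contribute 0. Total contributed: 40.
The reservoir fund pays out 7.5 × 40 = 300.00 in total (split across the unequal shares, but the aggregate is all that matters for the group sum).
The 8 free-riders keep 40 each, adding 320. Group total = 320 + 300.00 = 620.00.

620.00 thousand dollars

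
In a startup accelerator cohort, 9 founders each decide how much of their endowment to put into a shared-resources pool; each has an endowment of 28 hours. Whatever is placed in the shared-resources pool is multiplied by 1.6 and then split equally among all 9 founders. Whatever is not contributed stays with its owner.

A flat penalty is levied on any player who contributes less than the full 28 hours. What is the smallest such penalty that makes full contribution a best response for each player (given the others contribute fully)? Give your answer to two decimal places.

Given the others contribute fully, the best deviation is to contribute 0 (any partial contribution still incurs the fine and gives up units whose private return 0.1778 is below 1).
Deviating from 28 to 0 saves 28 hours but forfeits the deviator's share of the drop in the shared-resources pool: 1.6/9 × 28 = 4.98.
So the deviation gain is 28 − 4.98 = 23.02, and the fine must be at least 23.02 hours to wipe it out.

23.02 hours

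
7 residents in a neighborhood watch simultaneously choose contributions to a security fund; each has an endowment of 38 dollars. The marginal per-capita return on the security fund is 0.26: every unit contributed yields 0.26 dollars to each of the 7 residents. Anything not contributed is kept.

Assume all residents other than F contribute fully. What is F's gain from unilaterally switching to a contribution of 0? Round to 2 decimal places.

Switching from a contribution of 38 to 0 lets F keep an extra 38 dollars, but lowers the security fund by 38, which costs F their own share of that drop: 0.26 × 38 = 9.88.
Net gain = 38 − 9.88 = 28.12. The private return per contributed unit (0.26) is below 1, so free-riding is indeed the best response regardless of what the others do.

28.12 dollars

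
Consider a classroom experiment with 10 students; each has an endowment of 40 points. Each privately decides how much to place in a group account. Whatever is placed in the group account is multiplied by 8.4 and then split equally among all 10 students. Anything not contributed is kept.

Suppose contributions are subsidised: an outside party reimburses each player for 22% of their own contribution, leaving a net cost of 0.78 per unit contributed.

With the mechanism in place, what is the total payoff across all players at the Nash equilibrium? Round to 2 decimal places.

3448.00 points

The effective private return per unit is now (8.4/10) / 0.78 = 1.0769 > 1, so every player's dominant strategy flips to full contribution.
At the Nash equilibrium everyone contributes 40. Group total payoff = 10 × (40 × 0.22 + 8.4 × 40) = 3448.00.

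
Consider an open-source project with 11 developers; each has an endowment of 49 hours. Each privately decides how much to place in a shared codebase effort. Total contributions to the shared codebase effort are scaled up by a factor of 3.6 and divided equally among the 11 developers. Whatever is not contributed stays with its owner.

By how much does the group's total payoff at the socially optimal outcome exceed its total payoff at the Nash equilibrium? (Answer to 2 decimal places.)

Each contributed unit returns 3.6/11 = 0.3273 to its contributor — below 1 — so contributing 0 is dominant for every player. At the Nash equilibrium everyone keeps their 49, and the group total is 11 × 49 = 539.
Each contributed unit returns 3.600 to the group as a whole (0.3273 to each of 11 players), which exceeds 1, so the social optimum is full contribution: group total = 3.600 × 539 = 1940.40.
Efficiency loss = 1940.40 − 539 = 1401.40.

1401.40 hours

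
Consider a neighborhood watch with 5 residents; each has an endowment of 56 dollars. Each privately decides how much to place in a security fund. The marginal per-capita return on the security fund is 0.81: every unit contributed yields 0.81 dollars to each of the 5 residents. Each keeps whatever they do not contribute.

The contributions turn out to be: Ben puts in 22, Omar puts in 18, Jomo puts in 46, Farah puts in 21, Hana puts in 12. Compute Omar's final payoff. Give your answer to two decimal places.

Total contributed: 22 + 18 + 46 + 21 + 12 = 119.
Each receives 0.81 × 119 = 96.39 from the security fund.
Omar keeps 56 − 18 = 38, so Omar's payoff is 38 + 96.39 = 134.39.

134.39 dollars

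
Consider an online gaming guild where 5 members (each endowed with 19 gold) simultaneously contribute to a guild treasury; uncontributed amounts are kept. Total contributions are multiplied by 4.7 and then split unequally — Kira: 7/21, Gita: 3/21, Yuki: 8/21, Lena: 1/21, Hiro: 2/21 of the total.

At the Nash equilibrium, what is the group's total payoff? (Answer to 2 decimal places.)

Each unit j contributes comes back to j as 4.7 × (j's share), so j prefers to contribute only if that share exceeds 1/4.7 = 0.2128; otherwise keeping the unit dominates.
Kira and Yuki clear that bar, contributing 19 each; the remaining 3 contribute 0. Total contributed: 38.
The guild treasury pays out 4.7 × 38 = 178.60 in total (split across the unequal shares, but the aggregate is all that matters for the group sum).
The 3 free-riders keep 19 each, adding 57. Group total = 57 + 178.60 = 235.60.

235.60 gold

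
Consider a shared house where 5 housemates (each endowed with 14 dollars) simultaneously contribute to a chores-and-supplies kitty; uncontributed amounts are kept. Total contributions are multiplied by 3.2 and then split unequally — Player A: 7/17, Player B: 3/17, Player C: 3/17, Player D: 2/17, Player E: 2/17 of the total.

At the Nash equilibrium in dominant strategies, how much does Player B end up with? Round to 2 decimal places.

21.91 dollars

For player j, contributing a unit is worthwhile iff 3.2 × (j's share) ≥ 1, i.e. iff j's share is at least 0.3125.
The only share above 0.3125 is Player A's 7/17, contributing 14; the remaining 4 contribute 0. Total contributed: 14.
Player B keeps 14 and receives 3.2 × 14 × 3/17 = 7.91 from the chores-and-supplies kitty, for a payoff of 21.91.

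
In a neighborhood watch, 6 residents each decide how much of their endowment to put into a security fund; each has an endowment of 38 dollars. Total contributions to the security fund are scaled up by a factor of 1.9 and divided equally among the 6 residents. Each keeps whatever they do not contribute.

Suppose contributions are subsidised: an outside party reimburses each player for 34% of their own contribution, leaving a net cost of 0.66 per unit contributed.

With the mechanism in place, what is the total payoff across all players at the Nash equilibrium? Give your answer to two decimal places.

Even with the mechanism, each unit contributed returns only (1.9/6) / 0.66 = 0.4798 per unit of net cost, so contributing nothing is still dominant.
Everyone keeps their endowment and the group total is 6 × 38 = 228.

228.00 dollars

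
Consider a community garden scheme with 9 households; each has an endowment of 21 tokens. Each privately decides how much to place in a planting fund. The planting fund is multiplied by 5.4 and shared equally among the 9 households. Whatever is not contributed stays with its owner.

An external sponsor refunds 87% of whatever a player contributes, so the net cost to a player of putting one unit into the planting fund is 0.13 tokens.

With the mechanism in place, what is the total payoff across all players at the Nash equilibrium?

1185.03 tokens

With the mechanism, a contributed unit returns (5.4/9) / 0.13 = 4.6154 per unit of net cost to the contributor — now above 1 — so contributing fully is weakly dominant for every player.
So the Nash equilibrium is full contribution by all 9; the group earns 9 × (21 × 0.87 + 5.4 × 21) = 1185.03.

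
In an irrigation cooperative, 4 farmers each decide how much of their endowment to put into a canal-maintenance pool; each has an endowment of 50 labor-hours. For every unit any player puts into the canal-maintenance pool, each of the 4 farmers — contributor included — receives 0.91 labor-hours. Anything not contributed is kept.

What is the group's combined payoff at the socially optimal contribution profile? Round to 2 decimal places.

728.00 labor-hours

Each contributed unit returns 3.640 to the group as a whole (0.91 to each of 4 players), which exceeds 1, so the social optimum is full contribution: group total = 3.640 × 200 = 728.00.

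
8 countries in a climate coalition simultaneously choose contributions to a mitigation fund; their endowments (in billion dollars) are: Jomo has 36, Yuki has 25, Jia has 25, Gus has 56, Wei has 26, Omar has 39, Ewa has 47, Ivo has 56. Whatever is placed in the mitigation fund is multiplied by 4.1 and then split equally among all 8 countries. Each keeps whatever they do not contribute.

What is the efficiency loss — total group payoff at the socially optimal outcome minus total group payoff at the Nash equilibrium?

961.00 billion dollars

The private return per contributed unit is 4.1/8 = 0.5125 < 1 for every player regardless of endowment, so the Nash equilibrium is zero contribution and the group total is Σ E_j = 36 + 25 + 25 + 56 + 26 + 39 + 47 + 56 = 310.
Each contributed unit returns 4.100 to the group, so the social optimum is full contribution by everyone: group total = 4.100 × 310 = 1271.00.
Efficiency loss = (4.100 − 1) × 310 = 961.00.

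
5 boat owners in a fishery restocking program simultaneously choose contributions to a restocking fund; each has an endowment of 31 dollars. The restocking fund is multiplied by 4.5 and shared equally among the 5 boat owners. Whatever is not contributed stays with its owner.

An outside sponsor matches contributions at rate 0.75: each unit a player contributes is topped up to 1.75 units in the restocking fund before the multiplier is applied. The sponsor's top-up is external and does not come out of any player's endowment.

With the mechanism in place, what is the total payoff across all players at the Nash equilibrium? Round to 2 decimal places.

1220.63 dollars

Under the mechanism each unit contributed yields 4.5 × 1.75 / 5 = 1.5750 back to its contributor per unit of net cost, which exceeds 1, making full contribution the dominant choice for everyone.
At the Nash equilibrium everyone contributes 31. Group total payoff = 4.5 × 1.75 × 155 = 1220.63.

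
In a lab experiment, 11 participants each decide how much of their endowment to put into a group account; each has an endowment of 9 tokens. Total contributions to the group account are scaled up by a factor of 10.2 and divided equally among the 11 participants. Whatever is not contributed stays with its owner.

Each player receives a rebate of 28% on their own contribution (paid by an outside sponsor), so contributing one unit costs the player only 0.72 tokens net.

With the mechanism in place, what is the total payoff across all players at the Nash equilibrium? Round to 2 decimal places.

1037.52 tokens

With the mechanism, a contributed unit returns (10.2/11) / 0.72 = 1.2879 per unit of net cost to the contributor — now above 1 — so contributing fully is weakly dominant for every player.
At the Nash equilibrium everyone contributes 9. Group total payoff = 11 × (9 × 0.28 + 10.2 × 9) = 1037.52.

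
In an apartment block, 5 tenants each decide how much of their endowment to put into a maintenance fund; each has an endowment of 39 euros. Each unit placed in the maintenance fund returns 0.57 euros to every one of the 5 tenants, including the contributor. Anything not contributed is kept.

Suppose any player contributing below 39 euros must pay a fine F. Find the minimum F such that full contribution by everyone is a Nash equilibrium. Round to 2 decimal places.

Given the others contribute fully, the best deviation is to contribute 0 (any partial contribution still incurs the fine and gives up units whose private return 0.57 is below 1).
Deviating from 39 to 0 saves 39 euros but forfeits the deviator's share of the drop in the maintenance fund: 0.57 × 39 = 22.23.
So the deviation gain is 39 − 22.23 = 16.77, and the fine must be at least 16.77 euros to wipe it out.

16.77 euros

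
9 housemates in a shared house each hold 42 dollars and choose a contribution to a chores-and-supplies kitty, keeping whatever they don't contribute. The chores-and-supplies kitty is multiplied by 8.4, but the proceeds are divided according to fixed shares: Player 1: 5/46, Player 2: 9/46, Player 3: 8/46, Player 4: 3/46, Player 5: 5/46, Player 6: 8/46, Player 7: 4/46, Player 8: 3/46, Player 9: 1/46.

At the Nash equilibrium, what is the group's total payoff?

1310.40 dollars

For player j, contributing a unit is worthwhile iff 8.4 × (j's share) ≥ 1, i.e. iff j's share is at least 0.1190.
Player 2, Player 3 and Player 6 clear that bar, contributing 42 each; the remaining 6 contribute 0. Total contributed: 126.
The chores-and-supplies kitty pays out 8.4 × 126 = 1058.40 in total (split across the unequal shares, but the aggregate is all that matters for the group sum).
The 6 free-riders keep 42 each, adding 252. Group total = 252 + 1058.40 = 1310.40.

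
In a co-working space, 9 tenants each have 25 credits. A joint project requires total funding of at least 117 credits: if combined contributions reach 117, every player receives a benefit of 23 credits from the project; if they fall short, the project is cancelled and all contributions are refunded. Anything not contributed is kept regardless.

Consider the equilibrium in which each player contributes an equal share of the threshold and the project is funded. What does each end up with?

Equal share of the threshold: 117/9 = 13.
At this profile no one gains by cutting their contribution: any cut drops the total below 117, the project is cancelled, contributions are refunded, and the deviator ends with 25, which is less than 25 − 13 + 23 = 35. Contributing more than 13 just wastes the excess. So contributing exactly 13 is a best response.
Each player's payoff: 25 − 13 + 23 = 35.

35 credits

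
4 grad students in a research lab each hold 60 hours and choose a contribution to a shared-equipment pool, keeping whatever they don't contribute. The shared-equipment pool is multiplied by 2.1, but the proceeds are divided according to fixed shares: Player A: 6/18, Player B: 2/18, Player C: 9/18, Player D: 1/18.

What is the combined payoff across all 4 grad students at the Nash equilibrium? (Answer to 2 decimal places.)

306.00 hours

A player with share s gets back 2.1·s per unit contributed, so full contribution is dominant for anyone with s > 1/2.1 = 0.4762 and zero contribution is dominant for anyone below.
The only share above 0.4762 is Player C's 9/18, contributing 60; the remaining 3 contribute 0. Total contributed: 60.
The shared-equipment pool pays out 2.1 × 60 = 126.00 in total (split across the unequal shares, but the aggregate is all that matters for the group sum).
The 3 free-riders keep 60 each, adding 180. Group total = 180 + 126.00 = 306.00.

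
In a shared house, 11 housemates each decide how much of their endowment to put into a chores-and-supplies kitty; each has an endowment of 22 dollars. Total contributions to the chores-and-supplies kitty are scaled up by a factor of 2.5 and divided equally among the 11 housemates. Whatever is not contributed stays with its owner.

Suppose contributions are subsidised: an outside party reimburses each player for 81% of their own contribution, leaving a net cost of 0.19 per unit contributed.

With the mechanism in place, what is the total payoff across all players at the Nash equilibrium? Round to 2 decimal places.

Under the mechanism each unit contributed yields (2.5/11) / 0.19 = 1.1962 back to its contributor per unit of net cost, which exceeds 1, making full contribution the dominant choice for everyone.
So the Nash equilibrium is full contribution by all 11; the group earns 11 × (22 × 0.81 + 2.5 × 22) = 801.02.

801.02 dollars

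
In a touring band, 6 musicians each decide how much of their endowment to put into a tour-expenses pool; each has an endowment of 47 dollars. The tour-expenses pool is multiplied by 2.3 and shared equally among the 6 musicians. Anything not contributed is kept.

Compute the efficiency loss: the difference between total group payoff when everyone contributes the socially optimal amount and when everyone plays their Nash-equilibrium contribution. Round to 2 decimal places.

366.60 dollars

Each contributed unit returns 2.3/6 = 0.3833 to its contributor — below 1 — so contributing 0 is dominant for every player. At the Nash equilibrium everyone keeps their 47, and the group total is 6 × 47 = 282.
Each contributed unit returns 2.300 to the group as a whole (0.3833 to each of 6 players), which exceeds 1, so the social optimum is full contribution: group total = 2.300 × 282 = 648.60.
Efficiency loss = 648.60 − 282 = 366.60.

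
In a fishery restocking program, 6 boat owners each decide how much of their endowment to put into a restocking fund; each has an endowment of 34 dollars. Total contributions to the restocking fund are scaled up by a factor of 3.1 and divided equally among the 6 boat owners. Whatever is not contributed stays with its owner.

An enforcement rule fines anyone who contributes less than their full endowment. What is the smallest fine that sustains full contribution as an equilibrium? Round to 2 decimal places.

16.43 dollars

Given the others contribute fully, the best deviation is to contribute 0 (any partial contribution still incurs the fine and gives up units whose private return 0.5167 is below 1).
Deviating from 34 to 0 saves 34 dollars but forfeits the deviator's share of the drop in the restocking fund: 3.1/6 × 34 = 17.57.
So the deviation gain is 34 − 17.57 = 16.43, and the fine must be at least 16.43 dollars to wipe it out.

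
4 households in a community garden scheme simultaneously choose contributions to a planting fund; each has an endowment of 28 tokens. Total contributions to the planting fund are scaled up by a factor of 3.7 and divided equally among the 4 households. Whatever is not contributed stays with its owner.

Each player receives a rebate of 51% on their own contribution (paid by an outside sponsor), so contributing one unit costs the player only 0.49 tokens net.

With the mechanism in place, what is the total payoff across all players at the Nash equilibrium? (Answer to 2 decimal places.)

471.52 tokens

Under the mechanism each unit contributed yields (3.7/4) / 0.49 = 1.8878 back to its contributor per unit of net cost, which exceeds 1, making full contribution the dominant choice for everyone.
So the Nash equilibrium is full contribution by all 4; the group earns 4 × (28 × 0.51 + 3.7 × 28) = 471.52.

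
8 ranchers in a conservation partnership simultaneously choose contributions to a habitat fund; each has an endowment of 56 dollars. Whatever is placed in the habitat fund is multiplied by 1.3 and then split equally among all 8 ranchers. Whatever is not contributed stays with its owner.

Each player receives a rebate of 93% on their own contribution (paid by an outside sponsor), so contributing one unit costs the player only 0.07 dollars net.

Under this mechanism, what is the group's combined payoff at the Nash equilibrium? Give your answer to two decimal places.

Under the mechanism each unit contributed yields (1.3/8) / 0.07 = 2.3214 back to its contributor per unit of net cost, which exceeds 1, making full contribution the dominant choice for everyone.
So the Nash equilibrium is full contribution by all 8; the group earns 8 × (56 × 0.93 + 1.3 × 56) = 999.04.

999.04 dollars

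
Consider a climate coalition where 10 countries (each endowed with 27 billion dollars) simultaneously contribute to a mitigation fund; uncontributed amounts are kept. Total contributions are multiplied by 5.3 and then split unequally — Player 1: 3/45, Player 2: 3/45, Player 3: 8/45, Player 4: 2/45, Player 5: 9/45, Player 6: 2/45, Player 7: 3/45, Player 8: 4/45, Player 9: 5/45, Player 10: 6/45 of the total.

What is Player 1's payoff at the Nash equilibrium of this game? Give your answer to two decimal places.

36.54 billion dollars

Player j's private return per contributed unit is 5.3 × (j's share). Contributing is weakly dominant for j when that share is at least 1/5.3 = 0.1887, and contributing 0 is dominant otherwise.
The only share above 0.1887 is Player 5's 9/45, contributing 27; the remaining 9 contribute 0. Total contributed: 27.
Player 1 keeps 27 and receives 5.3 × 27 × 3/45 = 9.54 from the mitigation fund, for a payoff of 36.54.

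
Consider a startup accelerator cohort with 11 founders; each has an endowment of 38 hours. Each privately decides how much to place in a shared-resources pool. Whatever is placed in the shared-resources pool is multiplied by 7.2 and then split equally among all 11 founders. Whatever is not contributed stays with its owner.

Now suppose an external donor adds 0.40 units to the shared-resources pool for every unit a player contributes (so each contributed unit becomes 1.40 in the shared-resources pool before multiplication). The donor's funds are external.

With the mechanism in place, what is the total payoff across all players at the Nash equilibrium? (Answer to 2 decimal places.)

418.00 hours

The effective private return is 7.2 × 1.40 / 11 = 0.9164, which is still under 1, so the mechanism doesn't change anyone's dominant strategy: zero contribution.
At the Nash equilibrium no one contributes; group total payoff = 11 × 38 = 418.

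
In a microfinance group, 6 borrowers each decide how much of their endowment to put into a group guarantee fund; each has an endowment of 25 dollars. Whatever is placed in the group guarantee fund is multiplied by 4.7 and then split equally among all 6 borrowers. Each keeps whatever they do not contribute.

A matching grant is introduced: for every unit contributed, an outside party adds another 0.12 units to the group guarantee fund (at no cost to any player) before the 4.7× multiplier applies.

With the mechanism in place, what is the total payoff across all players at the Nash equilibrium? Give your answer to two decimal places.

Even with the mechanism, each unit contributed returns only 4.7 × 1.12 / 6 = 0.8773 per unit of net cost, so contributing nothing is still dominant.
Everyone keeps their endowment and the group total is 6 × 25 = 150.

150.00 dollars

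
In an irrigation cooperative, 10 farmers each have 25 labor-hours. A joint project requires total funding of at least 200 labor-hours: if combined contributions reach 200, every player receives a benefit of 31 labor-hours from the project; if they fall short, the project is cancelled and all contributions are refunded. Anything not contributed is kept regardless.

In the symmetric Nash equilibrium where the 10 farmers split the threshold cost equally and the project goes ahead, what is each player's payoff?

36 labor-hours

Equal share of the threshold: 200/10 = 20.
At this profile no one gains by cutting their contribution: any cut drops the total below 200, the project is cancelled, contributions are refunded, and the deviator ends with 25, which is less than 25 − 20 + 31 = 36. Contributing more than 20 just wastes the excess. So contributing exactly 20 is a best response.
Each player's payoff: 25 − 20 + 31 = 36.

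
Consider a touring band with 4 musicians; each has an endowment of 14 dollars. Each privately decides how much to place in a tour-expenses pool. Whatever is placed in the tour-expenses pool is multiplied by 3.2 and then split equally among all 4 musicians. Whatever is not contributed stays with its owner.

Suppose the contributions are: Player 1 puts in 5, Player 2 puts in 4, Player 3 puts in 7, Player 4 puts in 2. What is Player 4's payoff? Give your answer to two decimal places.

26.40 dollars

Total contributed: 5 + 4 + 7 + 2 = 18.
Each receives 3.2 × 18 / 4 = 14.40 from the tour-expenses pool.
Player 4 keeps 14 − 2 = 12, so Player 4's payoff is 12 + 14.40 = 26.40.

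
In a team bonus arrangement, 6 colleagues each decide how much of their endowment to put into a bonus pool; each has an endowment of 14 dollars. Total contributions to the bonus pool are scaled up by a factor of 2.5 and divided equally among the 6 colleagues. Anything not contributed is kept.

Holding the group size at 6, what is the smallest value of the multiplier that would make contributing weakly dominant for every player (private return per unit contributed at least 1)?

6

A contributed unit returns (multiplier)/6 to its contributor.
This reaches 1 exactly when the multiplier is 6.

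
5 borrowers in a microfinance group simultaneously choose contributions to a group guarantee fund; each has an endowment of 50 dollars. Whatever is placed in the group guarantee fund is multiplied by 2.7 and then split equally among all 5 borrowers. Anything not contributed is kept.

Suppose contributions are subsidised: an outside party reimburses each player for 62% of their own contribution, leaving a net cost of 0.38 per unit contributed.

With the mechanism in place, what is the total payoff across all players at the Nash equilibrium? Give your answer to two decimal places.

830.00 dollars

Under the mechanism each unit contributed yields (2.7/5) / 0.38 = 1.4211 back to its contributor per unit of net cost, which exceeds 1, making full contribution the dominant choice for everyone.
So the Nash equilibrium is full contribution by all 5; the group earns 5 × (50 × 0.62 + 2.7 × 50) = 830.00.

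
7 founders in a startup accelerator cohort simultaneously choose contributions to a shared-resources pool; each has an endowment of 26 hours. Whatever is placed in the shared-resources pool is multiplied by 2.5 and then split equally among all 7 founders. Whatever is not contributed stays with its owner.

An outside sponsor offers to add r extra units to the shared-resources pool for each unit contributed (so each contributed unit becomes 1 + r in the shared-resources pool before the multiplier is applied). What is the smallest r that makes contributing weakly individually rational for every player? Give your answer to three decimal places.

With matching at rate r, one contributed unit becomes (1 + r) in the shared-resources pool and returns 2.5 × (1 + r) / 7 to the contributor.
Setting this equal to 1: 1 + r = 7/2.5 = 2.8000.
So the minimum matching rate is r = 2.8000 − 1 = 1.800.

1.800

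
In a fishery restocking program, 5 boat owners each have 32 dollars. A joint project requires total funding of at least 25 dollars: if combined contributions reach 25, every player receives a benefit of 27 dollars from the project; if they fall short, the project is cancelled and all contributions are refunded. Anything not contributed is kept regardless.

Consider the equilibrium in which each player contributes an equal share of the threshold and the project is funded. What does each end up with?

54 dollars

Equal share of the threshold: 25/5 = 5.
At this profile no one gains by cutting their contribution: any cut drops the total below 25, the project is cancelled, contributions are refunded, and the deviator ends with 32, which is less than 32 − 5 + 27 = 54. Contributing more than 5 just wastes the excess. So contributing exactly 5 is a best response.
Each player's payoff: 32 − 5 + 27 = 54.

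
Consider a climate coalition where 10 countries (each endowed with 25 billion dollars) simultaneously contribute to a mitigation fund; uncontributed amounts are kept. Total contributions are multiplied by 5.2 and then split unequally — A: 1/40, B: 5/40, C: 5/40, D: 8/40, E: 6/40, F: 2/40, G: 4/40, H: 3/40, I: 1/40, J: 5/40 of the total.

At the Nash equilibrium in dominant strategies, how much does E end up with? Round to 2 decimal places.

Each unit j contributes comes back to j as 5.2 × (j's share), so j prefers to contribute only if that share exceeds 1/5.2 = 0.1923; otherwise keeping the unit dominates.
The only share above 0.1923 is D's 8/40, contributing 25; the remaining 9 contribute 0. Total contributed: 25.
E keeps 25 and receives 5.2 × 25 × 6/40 = 19.50 from the mitigation fund, for a payoff of 44.50.

44.50 billion dollars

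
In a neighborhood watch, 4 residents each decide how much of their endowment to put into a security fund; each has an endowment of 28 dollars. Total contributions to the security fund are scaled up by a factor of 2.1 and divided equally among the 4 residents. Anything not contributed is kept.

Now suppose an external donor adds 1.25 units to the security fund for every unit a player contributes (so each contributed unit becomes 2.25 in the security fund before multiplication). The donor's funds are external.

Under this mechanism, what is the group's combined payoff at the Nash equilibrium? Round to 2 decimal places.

With the mechanism, a contributed unit returns 2.1 × 2.25 / 4 = 1.1813 per unit of net cost to the contributor — now above 1 — so contributing fully is weakly dominant for every player.
So the Nash equilibrium is full contribution by all 4; the group earns 2.1 × 2.25 × 112 = 529.20.

529.20 dollars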